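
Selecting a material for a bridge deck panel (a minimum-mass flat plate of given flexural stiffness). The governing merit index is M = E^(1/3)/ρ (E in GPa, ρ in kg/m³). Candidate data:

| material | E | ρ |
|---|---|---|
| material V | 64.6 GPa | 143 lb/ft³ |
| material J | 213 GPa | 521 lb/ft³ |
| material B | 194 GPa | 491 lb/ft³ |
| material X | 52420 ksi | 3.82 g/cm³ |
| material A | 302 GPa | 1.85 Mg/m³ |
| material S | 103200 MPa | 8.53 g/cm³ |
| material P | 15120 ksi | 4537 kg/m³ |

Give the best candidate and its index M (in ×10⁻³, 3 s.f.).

Putting every candidate on a common basis:
  material V: E = 64.60 GPa, ρ = 2291 kg/m³
  material J: E = 213.0 GPa, ρ = 8346 kg/m³
  material B: E = 194.0 GPa, ρ = 7865 kg/m³
  material X: E = 361.4 GPa, ρ = 3820 kg/m³
  material A: E = 302.0 GPa, ρ = 1850 kg/m³
  material S: E = 103.2 GPa, ρ = 8530 kg/m³
  material P: E = 104.2 GPa, ρ = 4537 kg/m³
  material A: M = 3.63×10⁻³
  material X: M = 1.86×10⁻³
  material V: M = 1.75×10⁻³
  material P: M = 1.04×10⁻³
  material B: M = 0.736×10⁻³
  material J: M = 0.716×10⁻³
  material S: M = 0.550×10⁻³
The maximum is for material A.

material A, M = 3.63×10⁻³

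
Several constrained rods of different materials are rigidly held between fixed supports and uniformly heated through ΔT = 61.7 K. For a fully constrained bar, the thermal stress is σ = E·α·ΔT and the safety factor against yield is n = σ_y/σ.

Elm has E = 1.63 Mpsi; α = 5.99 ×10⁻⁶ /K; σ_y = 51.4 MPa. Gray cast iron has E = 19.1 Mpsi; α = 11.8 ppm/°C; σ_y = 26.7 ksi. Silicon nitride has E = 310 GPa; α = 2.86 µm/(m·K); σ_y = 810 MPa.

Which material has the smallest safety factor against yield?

gray cast iron

In consistent units (E in GPa, α in ×10⁻⁶/K, σ_y in MPa):
  elm: E = 11.24, α = 5.99, σ_y = 51.40 → σ = 4.15 MPa, n = 12.4
  gray cast iron: E = 131.7, α = 11.8, σ_y = 184.1 → σ = 95.9 MPa, n = 1.92
  silicon nitride: E = 310.0, α = 2.86, σ_y = 810.0 → σ = 54.7 MPa, n = 14.8
Gray cast iron has the lowest safety factor, n = 1.92.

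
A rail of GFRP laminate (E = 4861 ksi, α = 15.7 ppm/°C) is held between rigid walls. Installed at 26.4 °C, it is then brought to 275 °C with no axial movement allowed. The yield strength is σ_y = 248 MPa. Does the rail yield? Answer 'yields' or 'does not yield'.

E = 4861 ksi = 33.52 GPa.
ΔT = 248.6 K. Constrained thermal stress σ = E·α·ΔT = 33.52×10³ MPa × 15.7×10⁻⁶ × 248.6 = 131 MPa (compressive).
Compare to σ_y = 248 MPa: σ < σ_y, so it does not yield.

does not yield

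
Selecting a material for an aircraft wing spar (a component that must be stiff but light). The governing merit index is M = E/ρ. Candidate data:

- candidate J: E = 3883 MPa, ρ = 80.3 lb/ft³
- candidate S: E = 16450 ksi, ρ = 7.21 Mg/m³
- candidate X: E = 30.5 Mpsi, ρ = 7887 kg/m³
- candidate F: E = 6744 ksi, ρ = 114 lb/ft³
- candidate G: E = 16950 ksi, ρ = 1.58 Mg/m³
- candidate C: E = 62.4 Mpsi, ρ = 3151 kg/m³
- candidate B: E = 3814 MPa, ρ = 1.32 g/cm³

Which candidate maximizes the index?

Putting every candidate on a common basis:
  candidate J: E = 3.883 GPa, ρ = 1286 kg/m³
  candidate S: E = 113.4 GPa, ρ = 7210 kg/m³
  candidate X: E = 210.3 GPa, ρ = 7887 kg/m³
  candidate F: E = 46.50 GPa, ρ = 1826 kg/m³
  candidate G: E = 116.9 GPa, ρ = 1580 kg/m³
  candidate C: E = 430.2 GPa, ρ = 3151 kg/m³
  candidate B: E = 3.814 GPa, ρ = 1320 kg/m³
  candidate C: M = 137 MN·m/kg
  candidate G: M = 74.0 MN·m/kg
  candidate X: M = 26.7 MN·m/kg
  candidate F: M = 25.5 MN·m/kg
  candidate S: M = 15.7 MN·m/kg
  candidate J: M = 3.02 MN·m/kg
  candidate B: M = 2.89 MN·m/kg
Highest index: candidate C.

candidate C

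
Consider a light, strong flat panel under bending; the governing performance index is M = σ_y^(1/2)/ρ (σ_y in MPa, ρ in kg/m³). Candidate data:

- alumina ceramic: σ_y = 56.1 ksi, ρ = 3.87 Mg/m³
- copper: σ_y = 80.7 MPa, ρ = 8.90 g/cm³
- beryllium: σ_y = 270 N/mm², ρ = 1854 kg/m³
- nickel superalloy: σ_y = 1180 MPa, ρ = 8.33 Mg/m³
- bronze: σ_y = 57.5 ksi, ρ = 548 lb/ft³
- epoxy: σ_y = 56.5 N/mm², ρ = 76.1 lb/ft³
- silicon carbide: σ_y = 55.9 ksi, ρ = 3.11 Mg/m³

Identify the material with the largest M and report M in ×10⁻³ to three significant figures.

beryllium, M = 8.86×10⁻³

In SI units:
  alumina ceramic: σ_y = 386.8 MPa, ρ = 3870 kg/m³
  copper: σ_y = 80.70 MPa, ρ = 8900 kg/m³
  beryllium: σ_y = 270.0 MPa, ρ = 1854 kg/m³
  nickel superalloy: σ_y = 1180 MPa, ρ = 8330 kg/m³
  bronze: σ_y = 396.4 MPa, ρ = 8778 kg/m³
  epoxy: σ_y = 56.50 MPa, ρ = 1219 kg/m³
  silicon carbide: σ_y = 385.4 MPa, ρ = 3110 kg/m³
  beryllium: M = 8.86×10⁻³
  silicon carbide: M = 6.31×10⁻³
  epoxy: M = 6.17×10⁻³
  alumina ceramic: M = 5.08×10⁻³
  nickel superalloy: M = 4.12×10⁻³
  bronze: M = 2.27×10⁻³
  copper: M = 1.01×10⁻³
Beryllium ranks first.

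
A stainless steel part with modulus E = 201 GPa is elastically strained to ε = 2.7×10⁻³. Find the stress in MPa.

543 MPa

σ = E·ε = 201000 MPa × 2.7×10⁻³ = 543 MPa.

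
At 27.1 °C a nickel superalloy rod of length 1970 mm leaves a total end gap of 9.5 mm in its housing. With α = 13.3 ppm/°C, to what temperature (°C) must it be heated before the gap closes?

390 °C

α·L₀·ΔT = 9.5 mm ⇒ ΔT = 9.5 / (13.3×10⁻⁶ × 1970.0) = 362.6 K.
T = 27.1 + 362.6 = 389.7 °C.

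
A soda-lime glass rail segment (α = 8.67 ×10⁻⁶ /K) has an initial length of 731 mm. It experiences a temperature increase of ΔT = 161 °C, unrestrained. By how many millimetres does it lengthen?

ΔL = α·L₀·ΔT = 8.67×10⁻⁶ × 731 mm × 161.0 K = 1.02 mm.

1.02 mm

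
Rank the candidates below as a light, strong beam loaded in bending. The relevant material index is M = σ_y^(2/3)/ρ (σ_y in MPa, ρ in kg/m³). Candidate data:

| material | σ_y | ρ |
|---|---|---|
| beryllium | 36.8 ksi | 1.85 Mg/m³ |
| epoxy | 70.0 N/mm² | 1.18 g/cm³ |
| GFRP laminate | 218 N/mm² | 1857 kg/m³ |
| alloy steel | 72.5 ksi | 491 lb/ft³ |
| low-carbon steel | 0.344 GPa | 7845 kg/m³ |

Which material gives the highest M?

beryllium

In SI units:
  beryllium: σ_y = 253.7 MPa, ρ = 1850 kg/m³
  epoxy: σ_y = 70.00 MPa, ρ = 1180 kg/m³
  GFRP laminate: σ_y = 218.0 MPa, ρ = 1857 kg/m³
  alloy steel: σ_y = 499.9 MPa, ρ = 7865 kg/m³
  low-carbon steel: σ_y = 344.0 MPa, ρ = 7845 kg/m³
  beryllium: M = 21.7×10⁻³
  GFRP laminate: M = 19.5×10⁻³
  epoxy: M = 14.4×10⁻³
  alloy steel: M = 8.01×10⁻³
  low-carbon steel: M = 6.26×10⁻³
Beryllium ranks first.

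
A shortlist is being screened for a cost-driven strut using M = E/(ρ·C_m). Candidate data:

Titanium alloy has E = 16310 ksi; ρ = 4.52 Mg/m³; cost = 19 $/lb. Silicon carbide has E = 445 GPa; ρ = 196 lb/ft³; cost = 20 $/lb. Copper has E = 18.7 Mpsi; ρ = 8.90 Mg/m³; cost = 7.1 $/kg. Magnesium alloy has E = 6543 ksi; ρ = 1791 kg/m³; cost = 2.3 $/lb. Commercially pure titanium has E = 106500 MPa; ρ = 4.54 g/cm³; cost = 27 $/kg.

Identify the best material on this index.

magnesium alloy

Putting every candidate on a common basis:
  titanium alloy: E = 112.5 GPa, ρ = 4520 kg/m³, cost = 41.89 $/kg
  silicon carbide: E = 445.0 GPa, ρ = 3140 kg/m³, cost = 44.09 $/kg
  copper: E = 128.9 GPa, ρ = 8900 kg/m³, cost = 7.100 $/kg
  magnesium alloy: E = 45.11 GPa, ρ = 1791 kg/m³, cost = 5.071 $/kg
  commercially pure titanium: E = 106.5 GPa, ρ = 4540 kg/m³, cost = 27.00 $/kg
  magnesium alloy: M = 4.97 MN·m per $
  silicon carbide: M = 3.21 MN·m per $
  copper: M = 2.04 MN·m per $
  commercially pure titanium: M = 0.869 MN·m per $
  titanium alloy: M = 0.594 MN·m per $
The maximum is for magnesium alloy.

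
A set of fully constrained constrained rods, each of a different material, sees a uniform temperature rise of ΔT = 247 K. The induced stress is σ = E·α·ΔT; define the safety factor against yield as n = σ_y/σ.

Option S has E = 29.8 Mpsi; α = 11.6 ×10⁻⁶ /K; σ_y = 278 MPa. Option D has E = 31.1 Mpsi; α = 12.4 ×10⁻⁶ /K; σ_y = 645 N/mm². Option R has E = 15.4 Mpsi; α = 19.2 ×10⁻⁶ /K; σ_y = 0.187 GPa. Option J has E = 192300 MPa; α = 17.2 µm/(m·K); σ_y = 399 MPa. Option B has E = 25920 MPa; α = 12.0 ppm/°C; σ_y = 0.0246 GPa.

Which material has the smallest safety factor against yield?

Per material, after unit conversion:
  option S: E = 205.5, α = 11.6, σ_y = 278.0 → σ = 589 MPa, n = 0.472
  option D: E = 214.4, α = 12.4, σ_y = 645.0 → σ = 657 MPa, n = 0.982
  option R: E = 106.2, α = 19.2, σ_y = 187.0 → σ = 504 MPa, n = 0.371
  option J: E = 192.3, α = 17.2, σ_y = 399.0 → σ = 817 MPa, n = 0.488
  option B: E = 25.92, α = 12.0, σ_y = 24.60 → σ = 76.8 MPa, n = 0.320
The minimum is option B at n = 0.320.

option B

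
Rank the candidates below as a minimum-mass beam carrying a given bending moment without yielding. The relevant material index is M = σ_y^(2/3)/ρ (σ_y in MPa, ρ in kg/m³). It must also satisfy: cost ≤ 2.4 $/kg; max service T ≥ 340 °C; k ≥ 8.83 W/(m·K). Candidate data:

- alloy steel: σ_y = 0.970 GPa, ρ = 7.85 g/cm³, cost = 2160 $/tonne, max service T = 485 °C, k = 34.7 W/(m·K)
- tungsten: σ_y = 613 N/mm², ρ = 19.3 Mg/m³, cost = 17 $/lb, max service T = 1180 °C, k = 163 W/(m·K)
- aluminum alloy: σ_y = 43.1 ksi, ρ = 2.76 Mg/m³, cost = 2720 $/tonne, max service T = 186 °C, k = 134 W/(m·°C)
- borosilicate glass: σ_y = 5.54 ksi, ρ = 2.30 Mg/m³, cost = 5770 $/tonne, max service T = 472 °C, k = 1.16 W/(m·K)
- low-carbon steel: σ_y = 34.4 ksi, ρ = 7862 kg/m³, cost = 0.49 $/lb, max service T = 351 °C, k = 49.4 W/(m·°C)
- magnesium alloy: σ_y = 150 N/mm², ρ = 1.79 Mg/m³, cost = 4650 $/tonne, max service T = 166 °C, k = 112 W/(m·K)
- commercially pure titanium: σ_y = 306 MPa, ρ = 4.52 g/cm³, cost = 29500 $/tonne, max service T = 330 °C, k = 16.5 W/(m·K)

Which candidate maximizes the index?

alloy steel

Screen on constraints: cost ≤ 2.4 $/kg; max service T ≥ 340 °C; k ≥ 8.83 W/(m·K). Survivors: alloy steel, low-carbon steel.
Convert each candidate to consistent units, then evaluate M:
  alloy steel: σ_y = 970.0 MPa, ρ = 7850 kg/m³
  low-carbon steel: σ_y = 237.2 MPa, ρ = 7862 kg/m³
  alloy steel: M = 12.5×10⁻³
  low-carbon steel: M = 4.87×10⁻³
The maximum is for alloy steel.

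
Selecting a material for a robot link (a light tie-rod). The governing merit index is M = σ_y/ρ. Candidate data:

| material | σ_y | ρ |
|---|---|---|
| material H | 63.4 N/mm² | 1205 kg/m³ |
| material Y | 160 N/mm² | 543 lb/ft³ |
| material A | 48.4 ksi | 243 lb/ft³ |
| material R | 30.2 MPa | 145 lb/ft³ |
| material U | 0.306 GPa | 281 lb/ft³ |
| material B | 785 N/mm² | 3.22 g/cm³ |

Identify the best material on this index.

After converting to SI:
  material H: σ_y = 63.40 MPa, ρ = 1205 kg/m³
  material Y: σ_y = 160.0 MPa, ρ = 8698 kg/m³
  material A: σ_y = 333.7 MPa, ρ = 3892 kg/m³
  material R: σ_y = 30.20 MPa, ρ = 2323 kg/m³
  material U: σ_y = 306.0 MPa, ρ = 4501 kg/m³
  material B: σ_y = 785.0 MPa, ρ = 3220 kg/m³
  material B: M = 244 kN·m/kg
  material A: M = 85.7 kN·m/kg
  material U: M = 68.0 kN·m/kg
  material H: M = 52.6 kN·m/kg
  material Y: M = 18.4 kN·m/kg
  material R: M = 13.0 kN·m/kg
Material B ranks first.

material B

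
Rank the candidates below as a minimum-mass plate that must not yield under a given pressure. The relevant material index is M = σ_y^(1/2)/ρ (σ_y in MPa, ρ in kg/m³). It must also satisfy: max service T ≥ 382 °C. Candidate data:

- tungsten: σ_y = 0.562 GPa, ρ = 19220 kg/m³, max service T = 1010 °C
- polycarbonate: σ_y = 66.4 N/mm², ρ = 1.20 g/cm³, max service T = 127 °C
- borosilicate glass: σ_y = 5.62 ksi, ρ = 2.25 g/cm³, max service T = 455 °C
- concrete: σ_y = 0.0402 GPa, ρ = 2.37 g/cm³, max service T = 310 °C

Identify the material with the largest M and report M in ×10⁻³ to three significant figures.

borosilicate glass, M = 2.77×10⁻³

Screen on constraints: max service T ≥ 382 °C. Survivors: tungsten, borosilicate glass.
Convert each candidate to consistent units, then evaluate M:
  tungsten: σ_y = 562.0 MPa, ρ = 19220 kg/m³
  borosilicate glass: σ_y = 38.75 MPa, ρ = 2250 kg/m³
  borosilicate glass: M = 2.77×10⁻³
  tungsten: M = 1.23×10⁻³
Highest index: borosilicate glass.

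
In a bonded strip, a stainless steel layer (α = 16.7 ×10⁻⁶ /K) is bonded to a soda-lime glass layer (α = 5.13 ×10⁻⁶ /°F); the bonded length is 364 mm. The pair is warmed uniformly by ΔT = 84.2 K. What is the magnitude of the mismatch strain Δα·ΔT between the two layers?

6.29×10⁻⁴

soda-lime glass: α = 5.13×10⁻⁶/°F × 9/5 = 9.23×10⁻⁶/K.
Δα = |16.7 − 9.23|×10⁻⁶/K = 7.47×10⁻⁶/K.
Mismatch strain = Δα·ΔT = 7.47×10⁻⁶ × 84.2 = 6.29×10⁻⁴.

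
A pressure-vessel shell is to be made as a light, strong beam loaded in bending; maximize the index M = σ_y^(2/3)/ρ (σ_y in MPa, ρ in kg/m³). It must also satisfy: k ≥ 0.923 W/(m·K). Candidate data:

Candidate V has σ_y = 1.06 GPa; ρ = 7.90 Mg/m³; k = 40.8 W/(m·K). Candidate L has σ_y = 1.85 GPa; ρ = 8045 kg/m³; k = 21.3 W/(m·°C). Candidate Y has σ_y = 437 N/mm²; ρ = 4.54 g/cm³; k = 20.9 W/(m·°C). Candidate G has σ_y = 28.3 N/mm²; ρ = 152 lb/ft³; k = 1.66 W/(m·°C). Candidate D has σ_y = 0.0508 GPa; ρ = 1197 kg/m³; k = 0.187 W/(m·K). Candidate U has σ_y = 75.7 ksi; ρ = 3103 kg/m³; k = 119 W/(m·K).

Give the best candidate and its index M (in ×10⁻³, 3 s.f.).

Screen on constraints: k ≥ 0.923 W/(m·K). Survivors: candidate V, candidate L, candidate Y, candidate G, candidate U.
Putting every candidate on a common basis:
  candidate V: σ_y = 1060 MPa, ρ = 7900 kg/m³
  candidate L: σ_y = 1850 MPa, ρ = 8045 kg/m³
  candidate Y: σ_y = 437.0 MPa, ρ = 4540 kg/m³
  candidate G: σ_y = 28.30 MPa, ρ = 2435 kg/m³
  candidate U: σ_y = 521.9 MPa, ρ = 3103 kg/m³
  candidate U: M = 20.9×10⁻³
  candidate L: M = 18.7×10⁻³
  candidate V: M = 13.2×10⁻³
  candidate Y: M = 12.7×10⁻³
  candidate G: M = 3.81×10⁻³
Highest index: candidate U.

candidate U, M = 20.9×10⁻³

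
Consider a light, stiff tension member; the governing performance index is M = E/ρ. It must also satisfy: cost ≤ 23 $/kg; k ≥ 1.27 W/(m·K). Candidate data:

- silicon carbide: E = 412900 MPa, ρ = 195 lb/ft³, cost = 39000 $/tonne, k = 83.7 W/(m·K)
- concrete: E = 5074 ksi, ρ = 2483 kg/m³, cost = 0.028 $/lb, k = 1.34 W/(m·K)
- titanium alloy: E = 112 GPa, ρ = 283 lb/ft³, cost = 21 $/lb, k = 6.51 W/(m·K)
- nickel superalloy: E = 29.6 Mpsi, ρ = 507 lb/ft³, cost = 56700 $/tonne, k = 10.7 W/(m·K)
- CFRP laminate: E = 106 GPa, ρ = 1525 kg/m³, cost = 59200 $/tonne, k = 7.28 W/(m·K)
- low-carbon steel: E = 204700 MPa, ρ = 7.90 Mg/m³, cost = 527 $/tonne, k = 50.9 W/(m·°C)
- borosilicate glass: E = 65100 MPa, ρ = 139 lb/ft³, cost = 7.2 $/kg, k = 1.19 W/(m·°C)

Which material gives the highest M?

low-carbon steel

Screen on constraints: cost ≤ 23 $/kg; k ≥ 1.27 W/(m·K). Survivors: concrete, low-carbon steel.
Putting every candidate on a common basis:
  concrete: E = 34.98 GPa, ρ = 2483 kg/m³
  low-carbon steel: E = 204.7 GPa, ρ = 7900 kg/m³
  low-carbon steel: M = 25.9 MN·m/kg
  concrete: M = 14.1 MN·m/kg
Highest index: low-carbon steel.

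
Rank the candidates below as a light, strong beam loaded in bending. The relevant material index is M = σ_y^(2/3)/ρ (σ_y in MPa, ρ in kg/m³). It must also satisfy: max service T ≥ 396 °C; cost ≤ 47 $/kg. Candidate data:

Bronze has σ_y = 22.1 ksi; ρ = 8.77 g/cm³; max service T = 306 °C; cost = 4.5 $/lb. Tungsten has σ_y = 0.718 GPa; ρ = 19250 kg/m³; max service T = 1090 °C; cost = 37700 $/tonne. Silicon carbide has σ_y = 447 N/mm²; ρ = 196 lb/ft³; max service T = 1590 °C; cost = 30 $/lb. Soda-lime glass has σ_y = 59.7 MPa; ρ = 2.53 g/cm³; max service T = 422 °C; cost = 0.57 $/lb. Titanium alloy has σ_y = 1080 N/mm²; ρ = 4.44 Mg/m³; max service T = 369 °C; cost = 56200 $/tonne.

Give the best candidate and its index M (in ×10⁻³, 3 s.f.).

Screen on constraints: max service T ≥ 396 °C; cost ≤ 47 $/kg. Survivors: tungsten, soda-lime glass.
Convert each candidate to consistent units, then evaluate M:
  tungsten: σ_y = 718.0 MPa, ρ = 19250 kg/m³
  soda-lime glass: σ_y = 59.70 MPa, ρ = 2530 kg/m³
  soda-lime glass: M = 6.04×10⁻³
  tungsten: M = 4.17×10⁻³
The maximum is for soda-lime glass.

soda-lime glass, M = 6.04×10⁻³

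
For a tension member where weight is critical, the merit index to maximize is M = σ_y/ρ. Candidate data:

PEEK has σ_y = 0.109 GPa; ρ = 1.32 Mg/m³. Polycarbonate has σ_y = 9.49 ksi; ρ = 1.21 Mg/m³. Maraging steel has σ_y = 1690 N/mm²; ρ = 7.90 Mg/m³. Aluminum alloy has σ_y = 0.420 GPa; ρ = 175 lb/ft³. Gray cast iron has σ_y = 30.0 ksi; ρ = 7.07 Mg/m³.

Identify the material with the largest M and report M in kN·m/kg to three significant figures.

maraging steel, M = 214 kN·m/kg

Convert each candidate to consistent units, then evaluate M:
  PEEK: σ_y = 109.0 MPa, ρ = 1320 kg/m³
  polycarbonate: σ_y = 65.43 MPa, ρ = 1210 kg/m³
  maraging steel: σ_y = 1690 MPa, ρ = 7900 kg/m³
  aluminum alloy: σ_y = 420.0 MPa, ρ = 2803 kg/m³
  gray cast iron: σ_y = 206.8 MPa, ρ = 7070 kg/m³
  maraging steel: M = 214 kN·m/kg
  aluminum alloy: M = 150 kN·m/kg
  PEEK: M = 82.6 kN·m/kg
  polycarbonate: M = 54.1 kN·m/kg
  gray cast iron: M = 29.3 kN·m/kg
Highest index: maraging steel.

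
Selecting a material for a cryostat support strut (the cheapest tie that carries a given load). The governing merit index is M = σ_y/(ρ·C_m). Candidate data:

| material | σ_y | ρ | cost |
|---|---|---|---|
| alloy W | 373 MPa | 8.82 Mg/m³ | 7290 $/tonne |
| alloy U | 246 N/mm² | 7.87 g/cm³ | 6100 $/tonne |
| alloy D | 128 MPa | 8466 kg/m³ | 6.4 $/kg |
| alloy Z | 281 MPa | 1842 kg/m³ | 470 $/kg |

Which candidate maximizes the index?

Convert each candidate to consistent units, then evaluate M:
  alloy W: σ_y = 373.0 MPa, ρ = 8820 kg/m³, cost = 7.290 $/kg
  alloy U: σ_y = 246.0 MPa, ρ = 7870 kg/m³, cost = 6.100 $/kg
  alloy D: σ_y = 128.0 MPa, ρ = 8466 kg/m³, cost = 6.400 $/kg
  alloy Z: σ_y = 281.0 MPa, ρ = 1842 kg/m³, cost = 470.0 $/kg
  alloy W: M = 5.80 kN·m per $
  alloy U: M = 5.12 kN·m per $
  alloy D: M = 2.36 kN·m per $
  alloy Z: M = 0.325 kN·m per $
Alloy W has the largest M.

alloy W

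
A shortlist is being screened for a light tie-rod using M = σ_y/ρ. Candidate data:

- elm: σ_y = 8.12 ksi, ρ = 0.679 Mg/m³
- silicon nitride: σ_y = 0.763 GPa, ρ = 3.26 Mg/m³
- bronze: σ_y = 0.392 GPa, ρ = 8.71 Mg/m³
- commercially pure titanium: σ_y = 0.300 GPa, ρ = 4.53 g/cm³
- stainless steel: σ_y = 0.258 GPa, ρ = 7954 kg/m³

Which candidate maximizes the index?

Putting every candidate on a common basis:
  elm: σ_y = 55.99 MPa, ρ = 679.0 kg/m³
  silicon nitride: σ_y = 763.0 MPa, ρ = 3260 kg/m³
  bronze: σ_y = 392.0 MPa, ρ = 8710 kg/m³
  commercially pure titanium: σ_y = 300.0 MPa, ρ = 4530 kg/m³
  stainless steel: σ_y = 258.0 MPa, ρ = 7954 kg/m³
  silicon nitride: M = 234 kN·m/kg
  elm: M = 82.5 kN·m/kg
  commercially pure titanium: M = 66.2 kN·m/kg
  bronze: M = 45.0 kN·m/kg
  stainless steel: M = 32.4 kN·m/kg
Silicon nitride has the largest M.

silicon nitride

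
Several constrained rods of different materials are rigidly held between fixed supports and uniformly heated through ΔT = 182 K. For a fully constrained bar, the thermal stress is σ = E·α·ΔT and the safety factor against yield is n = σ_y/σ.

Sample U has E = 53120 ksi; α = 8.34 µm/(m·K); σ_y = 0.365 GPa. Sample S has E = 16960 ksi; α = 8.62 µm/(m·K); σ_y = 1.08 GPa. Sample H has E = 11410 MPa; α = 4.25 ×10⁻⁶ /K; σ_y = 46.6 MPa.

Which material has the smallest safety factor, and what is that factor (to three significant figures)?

With everything in SI (GPa, ×10⁻⁶/K, MPa):
  sample U: E = 366.2, α = 8.34, σ_y = 365.0 → σ = 556 MPa, n = 0.657
  sample S: E = 116.9, α = 8.62, σ_y = 1080 → σ = 183 MPa, n = 5.89
  sample H: E = 11.41, α = 4.25, σ_y = 46.60 → σ = 8.83 MPa, n = 5.28
Sample U has the lowest safety factor, n = 0.657.

sample U, n = 0.657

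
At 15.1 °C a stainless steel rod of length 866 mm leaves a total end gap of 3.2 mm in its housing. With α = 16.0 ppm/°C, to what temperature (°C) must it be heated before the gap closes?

α·L₀·ΔT = 3.2 mm ⇒ ΔT = 3.2 / (16.0×10⁻⁶ × 866.0) = 230.9 K.
T = 15.1 + 230.9 = 246.0 °C.

246 °C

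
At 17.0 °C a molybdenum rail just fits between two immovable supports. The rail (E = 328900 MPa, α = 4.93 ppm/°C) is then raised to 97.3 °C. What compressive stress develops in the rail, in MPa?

130 MPa

E = 328900 MPa = 328.9 GPa.
ΔT = 80.30 K. Constrained thermal stress σ = E·α·ΔT = 328.9×10³ MPa × 4.93×10⁻⁶ × 80.30 = 130 MPa (compressive).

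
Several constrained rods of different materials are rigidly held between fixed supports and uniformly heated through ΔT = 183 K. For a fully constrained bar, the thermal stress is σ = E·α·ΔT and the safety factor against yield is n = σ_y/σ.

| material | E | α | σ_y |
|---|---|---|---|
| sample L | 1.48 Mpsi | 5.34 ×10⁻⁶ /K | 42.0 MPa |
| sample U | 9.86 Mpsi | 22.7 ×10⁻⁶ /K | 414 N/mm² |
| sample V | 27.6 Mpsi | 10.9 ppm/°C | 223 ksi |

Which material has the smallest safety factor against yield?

Converting E to GPa, α to ×10⁻⁶/K, σ_y to MPa, then σ and n for each:
  sample L: E = 10.20, α = 5.34, σ_y = 42.00 → σ = 9.97 MPa, n = 4.21
  sample U: E = 67.98, α = 22.7, σ_y = 414.0 → σ = 282 MPa, n = 1.47
  sample V: E = 190.3, α = 10.9, σ_y = 1538 → σ = 380 MPa, n = 4.05
The minimum is sample U at n = 1.47.

sample U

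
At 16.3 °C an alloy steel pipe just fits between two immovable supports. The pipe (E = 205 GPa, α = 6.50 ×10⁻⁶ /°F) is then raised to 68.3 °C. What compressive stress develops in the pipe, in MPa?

125 MPa

α = 6.50×10⁻⁶/°F × 9/5 = 11.7×10⁻⁶/K.
ΔT = 52.00 K. Constrained thermal stress σ = E·α·ΔT = 205.0×10³ MPa × 11.7×10⁻⁶ × 52.00 = 125 MPa (compressive).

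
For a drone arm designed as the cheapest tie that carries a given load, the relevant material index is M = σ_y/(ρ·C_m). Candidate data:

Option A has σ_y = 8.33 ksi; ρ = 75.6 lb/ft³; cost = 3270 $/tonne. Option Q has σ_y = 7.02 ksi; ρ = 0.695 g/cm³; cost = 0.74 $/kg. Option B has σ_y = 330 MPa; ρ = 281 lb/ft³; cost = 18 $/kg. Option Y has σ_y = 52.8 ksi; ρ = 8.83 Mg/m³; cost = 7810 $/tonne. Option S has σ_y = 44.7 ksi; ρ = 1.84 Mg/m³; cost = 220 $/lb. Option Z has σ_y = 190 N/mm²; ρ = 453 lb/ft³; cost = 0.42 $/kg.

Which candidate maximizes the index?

option Q

After converting to SI:
  option A: σ_y = 57.43 MPa, ρ = 1211 kg/m³, cost = 3.270 $/kg
  option Q: σ_y = 48.40 MPa, ρ = 695.0 kg/m³, cost = 0.7400 $/kg
  option B: σ_y = 330.0 MPa, ρ = 4501 kg/m³, cost = 18.00 $/kg
  option Y: σ_y = 364.0 MPa, ρ = 8830 kg/m³, cost = 7.810 $/kg
  option S: σ_y = 308.2 MPa, ρ = 1840 kg/m³, cost = 485.0 $/kg
  option Z: σ_y = 190.0 MPa, ρ = 7256 kg/m³, cost = 0.4200 $/kg
  option Q: M = 94.1 kN·m per $
  option Z: M = 62.3 kN·m per $
  option A: M = 14.5 kN·m per $
  option Y: M = 5.28 kN·m per $
  option B: M = 4.07 kN·m per $
  option S: M = 0.345 kN·m per $
The maximum is for option Q.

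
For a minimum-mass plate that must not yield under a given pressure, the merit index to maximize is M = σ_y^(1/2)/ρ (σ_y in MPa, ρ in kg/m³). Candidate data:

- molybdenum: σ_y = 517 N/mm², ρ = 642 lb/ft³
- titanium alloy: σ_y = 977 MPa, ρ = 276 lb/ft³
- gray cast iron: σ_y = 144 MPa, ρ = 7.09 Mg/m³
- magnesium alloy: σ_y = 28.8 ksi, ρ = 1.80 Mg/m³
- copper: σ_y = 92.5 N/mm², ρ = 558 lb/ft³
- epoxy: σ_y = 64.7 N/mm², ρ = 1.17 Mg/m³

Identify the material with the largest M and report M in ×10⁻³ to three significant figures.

Putting every candidate on a common basis:
  molybdenum: σ_y = 517.0 MPa, ρ = 10280 kg/m³
  titanium alloy: σ_y = 977.0 MPa, ρ = 4421 kg/m³
  gray cast iron: σ_y = 144.0 MPa, ρ = 7090 kg/m³
  magnesium alloy: σ_y = 198.6 MPa, ρ = 1800 kg/m³
  copper: σ_y = 92.50 MPa, ρ = 8938 kg/m³
  epoxy: σ_y = 64.70 MPa, ρ = 1170 kg/m³
  magnesium alloy: M = 7.83×10⁻³
  titanium alloy: M = 7.07×10⁻³
  epoxy: M = 6.87×10⁻³
  molybdenum: M = 2.21×10⁻³
  gray cast iron: M = 1.69×10⁻³
  copper: M = 1.08×10⁻³
Magnesium alloy has the largest M.

magnesium alloy, M = 7.83×10⁻³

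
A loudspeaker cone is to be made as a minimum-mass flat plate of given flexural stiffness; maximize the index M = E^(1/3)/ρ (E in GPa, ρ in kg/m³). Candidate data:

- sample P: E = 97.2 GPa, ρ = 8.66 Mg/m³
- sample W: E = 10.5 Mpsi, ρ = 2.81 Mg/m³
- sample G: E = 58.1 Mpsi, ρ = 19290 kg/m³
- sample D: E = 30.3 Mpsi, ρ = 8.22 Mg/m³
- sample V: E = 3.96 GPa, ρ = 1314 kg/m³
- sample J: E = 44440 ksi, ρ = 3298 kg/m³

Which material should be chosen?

Convert each candidate to consistent units, then evaluate M:
  sample P: E = 97.20 GPa, ρ = 8660 kg/m³
  sample W: E = 72.39 GPa, ρ = 2810 kg/m³
  sample G: E = 400.6 GPa, ρ = 19290 kg/m³
  sample D: E = 208.9 GPa, ρ = 8220 kg/m³
  sample V: E = 3.960 GPa, ρ = 1314 kg/m³
  sample J: E = 306.4 GPa, ρ = 3298 kg/m³
  sample J: M = 2.04×10⁻³
  sample W: M = 1.48×10⁻³
  sample V: M = 1.20×10⁻³
  sample D: M = 0.722×10⁻³
  sample P: M = 0.531×10⁻³
  sample G: M = 0.382×10⁻³
The maximum is for sample J.

sample J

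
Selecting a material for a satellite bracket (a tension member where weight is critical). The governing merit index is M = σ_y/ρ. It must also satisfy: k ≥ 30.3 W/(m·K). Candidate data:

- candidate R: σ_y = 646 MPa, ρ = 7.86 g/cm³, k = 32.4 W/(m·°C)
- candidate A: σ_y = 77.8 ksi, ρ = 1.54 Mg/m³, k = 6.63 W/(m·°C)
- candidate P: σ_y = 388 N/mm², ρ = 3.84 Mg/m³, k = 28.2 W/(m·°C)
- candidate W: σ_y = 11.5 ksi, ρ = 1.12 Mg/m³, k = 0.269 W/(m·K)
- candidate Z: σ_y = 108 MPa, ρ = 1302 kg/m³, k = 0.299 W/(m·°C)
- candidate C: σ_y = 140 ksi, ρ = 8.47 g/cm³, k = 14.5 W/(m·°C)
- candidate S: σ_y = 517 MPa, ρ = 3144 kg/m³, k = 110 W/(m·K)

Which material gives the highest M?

Screen on constraints: k ≥ 30.3 W/(m·K). Survivors: candidate R, candidate S.
After converting to SI:
  candidate R: σ_y = 646.0 MPa, ρ = 7860 kg/m³
  candidate S: σ_y = 517.0 MPa, ρ = 3144 kg/m³
  candidate S: M = 164 kN·m/kg
  candidate R: M = 82.2 kN·m/kg
Highest index: candidate S.

candidate S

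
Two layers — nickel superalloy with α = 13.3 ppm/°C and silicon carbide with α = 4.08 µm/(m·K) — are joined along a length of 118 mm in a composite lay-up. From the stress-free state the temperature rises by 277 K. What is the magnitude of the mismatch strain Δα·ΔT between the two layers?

2.55×10⁻³

Δα = |13.3 − 4.08|×10⁻⁶/K = 9.22×10⁻⁶/K.
Mismatch strain = Δα·ΔT = 9.22×10⁻⁶ × 277.0 = 2.55×10⁻³.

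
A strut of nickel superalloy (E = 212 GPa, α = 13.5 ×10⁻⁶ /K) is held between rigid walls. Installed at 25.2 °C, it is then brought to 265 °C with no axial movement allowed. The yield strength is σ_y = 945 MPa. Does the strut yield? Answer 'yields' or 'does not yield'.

does not yield

ΔT = 239.8 K. Constrained thermal stress σ = E·α·ΔT = 212.0×10³ MPa × 13.5×10⁻⁶ × 239.8 = 686 MPa (compressive).
Compare to σ_y = 945 MPa: σ < σ_y, so it does not yield.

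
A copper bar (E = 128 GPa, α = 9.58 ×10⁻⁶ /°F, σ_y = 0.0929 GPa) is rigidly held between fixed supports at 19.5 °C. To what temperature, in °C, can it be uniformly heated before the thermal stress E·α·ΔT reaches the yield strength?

61.6 °C

α = 9.58×10⁻⁶/°F × 9/5 = 17.2×10⁻⁶/K.
σ_y = 0.0929 GPa = 92.90 MPa.
E·α·ΔT = 92.90 MPa ⇒ ΔT = 92.90 / (128.0×10³ × 17.2×10⁻⁶) = 42.09 K.
T = 19.5 + 42.09 = 61.59 °C.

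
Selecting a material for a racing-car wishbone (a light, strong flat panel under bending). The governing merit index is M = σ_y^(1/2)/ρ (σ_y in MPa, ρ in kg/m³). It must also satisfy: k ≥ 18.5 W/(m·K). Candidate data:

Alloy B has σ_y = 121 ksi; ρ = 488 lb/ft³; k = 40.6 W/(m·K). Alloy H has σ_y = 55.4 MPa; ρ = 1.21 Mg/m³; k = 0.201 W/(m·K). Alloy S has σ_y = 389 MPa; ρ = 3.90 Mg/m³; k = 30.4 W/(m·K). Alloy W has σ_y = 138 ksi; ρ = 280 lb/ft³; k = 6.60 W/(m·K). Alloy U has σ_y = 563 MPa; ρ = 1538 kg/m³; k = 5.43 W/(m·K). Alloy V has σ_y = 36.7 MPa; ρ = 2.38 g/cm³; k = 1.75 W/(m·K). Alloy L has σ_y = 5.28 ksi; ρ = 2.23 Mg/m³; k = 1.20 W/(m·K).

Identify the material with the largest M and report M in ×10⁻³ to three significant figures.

alloy S, M = 5.06×10⁻³

Screen on constraints: k ≥ 18.5 W/(m·K). Survivors: alloy B, alloy S.
Convert each candidate to consistent units, then evaluate M:
  alloy B: σ_y = 834.3 MPa, ρ = 7817 kg/m³
  alloy S: σ_y = 389.0 MPa, ρ = 3900 kg/m³
  alloy S: M = 5.06×10⁻³
  alloy B: M = 3.69×10⁻³
The maximum is for alloy S.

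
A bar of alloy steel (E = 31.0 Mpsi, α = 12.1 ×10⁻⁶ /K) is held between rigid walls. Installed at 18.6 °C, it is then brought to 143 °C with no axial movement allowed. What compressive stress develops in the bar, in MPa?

322 MPa

E = 31.0 Mpsi = 213.7 GPa.
ΔT = 124.4 K. Constrained thermal stress σ = E·α·ΔT = 213.7×10³ MPa × 12.1×10⁻⁶ × 124.4 = 322 MPa (compressive).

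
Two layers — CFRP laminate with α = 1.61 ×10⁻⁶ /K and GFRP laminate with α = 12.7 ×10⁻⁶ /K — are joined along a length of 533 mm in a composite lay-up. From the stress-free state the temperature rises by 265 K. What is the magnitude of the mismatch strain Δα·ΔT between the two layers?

Δα = |1.61 − 12.7|×10⁻⁶/K = 11.1×10⁻⁶/K.
Mismatch strain = Δα·ΔT = 11.1×10⁻⁶ × 265.0 = 2.94×10⁻³.

2.94×10⁻³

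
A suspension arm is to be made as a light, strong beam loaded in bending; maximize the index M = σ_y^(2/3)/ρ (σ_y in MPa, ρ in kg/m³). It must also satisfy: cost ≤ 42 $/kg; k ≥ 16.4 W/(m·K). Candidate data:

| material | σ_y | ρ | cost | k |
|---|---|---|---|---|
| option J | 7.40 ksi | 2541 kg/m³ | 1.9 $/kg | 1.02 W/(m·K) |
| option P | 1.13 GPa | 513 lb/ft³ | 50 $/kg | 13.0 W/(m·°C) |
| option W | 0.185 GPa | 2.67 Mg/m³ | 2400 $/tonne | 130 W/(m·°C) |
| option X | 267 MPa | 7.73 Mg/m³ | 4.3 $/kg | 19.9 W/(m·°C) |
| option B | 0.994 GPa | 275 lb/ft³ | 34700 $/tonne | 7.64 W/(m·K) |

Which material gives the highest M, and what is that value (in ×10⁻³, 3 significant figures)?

Screen on constraints: cost ≤ 42 $/kg; k ≥ 16.4 W/(m·K). Survivors: option W, option X.
Convert each candidate to consistent units, then evaluate M:
  option W: σ_y = 185.0 MPa, ρ = 2670 kg/m³
  option X: σ_y = 267.0 MPa, ρ = 7730 kg/m³
  option W: M = 12.2×10⁻³
  option X: M = 5.36×10⁻³
Option W has the largest M.

option W, M = 12.2×10⁻³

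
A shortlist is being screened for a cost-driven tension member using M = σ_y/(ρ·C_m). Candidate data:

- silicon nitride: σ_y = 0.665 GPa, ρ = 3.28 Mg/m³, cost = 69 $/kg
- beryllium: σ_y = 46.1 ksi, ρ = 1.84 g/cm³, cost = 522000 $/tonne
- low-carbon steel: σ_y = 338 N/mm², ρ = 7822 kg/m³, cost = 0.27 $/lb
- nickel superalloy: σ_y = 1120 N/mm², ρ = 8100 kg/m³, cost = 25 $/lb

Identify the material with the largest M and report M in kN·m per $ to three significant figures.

Convert each candidate to consistent units, then evaluate M:
  silicon nitride: σ_y = 665.0 MPa, ρ = 3280 kg/m³, cost = 69.00 $/kg
  beryllium: σ_y = 317.8 MPa, ρ = 1840 kg/m³, cost = 522.0 $/kg
  low-carbon steel: σ_y = 338.0 MPa, ρ = 7822 kg/m³, cost = 0.5952 $/kg
  nickel superalloy: σ_y = 1120 MPa, ρ = 8100 kg/m³, cost = 55.11 $/kg
  low-carbon steel: M = 72.6 kN·m per $
  silicon nitride: M = 2.94 kN·m per $
  nickel superalloy: M = 2.51 kN·m per $
  beryllium: M = 0.331 kN·m per $
Low-carbon steel has the largest M.

low-carbon steel, M = 72.6 kN·m per $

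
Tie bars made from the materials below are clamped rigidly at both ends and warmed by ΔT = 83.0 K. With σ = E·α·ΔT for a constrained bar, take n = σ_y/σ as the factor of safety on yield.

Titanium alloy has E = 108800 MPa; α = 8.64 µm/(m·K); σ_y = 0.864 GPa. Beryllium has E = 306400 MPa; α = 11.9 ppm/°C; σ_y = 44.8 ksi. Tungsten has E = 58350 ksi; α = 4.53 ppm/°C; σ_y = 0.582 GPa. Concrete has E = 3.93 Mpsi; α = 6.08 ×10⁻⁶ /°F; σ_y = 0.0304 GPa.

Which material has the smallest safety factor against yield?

With everything in SI (GPa, ×10⁻⁶/K, MPa):
  titanium alloy: E = 108.8, α = 8.64, σ_y = 864.0 → σ = 78.0 MPa, n = 11.1
  beryllium: E = 306.4, α = 11.9, σ_y = 308.9 → σ = 303 MPa, n = 1.02
  tungsten: E = 402.3, α = 4.53, σ_y = 582.0 → σ = 151 MPa, n = 3.85
  concrete: E = 27.10, α = 10.9, σ_y = 30.40 → σ = 24.6 MPa, n = 1.24
The minimum is beryllium at n = 1.02.

beryllium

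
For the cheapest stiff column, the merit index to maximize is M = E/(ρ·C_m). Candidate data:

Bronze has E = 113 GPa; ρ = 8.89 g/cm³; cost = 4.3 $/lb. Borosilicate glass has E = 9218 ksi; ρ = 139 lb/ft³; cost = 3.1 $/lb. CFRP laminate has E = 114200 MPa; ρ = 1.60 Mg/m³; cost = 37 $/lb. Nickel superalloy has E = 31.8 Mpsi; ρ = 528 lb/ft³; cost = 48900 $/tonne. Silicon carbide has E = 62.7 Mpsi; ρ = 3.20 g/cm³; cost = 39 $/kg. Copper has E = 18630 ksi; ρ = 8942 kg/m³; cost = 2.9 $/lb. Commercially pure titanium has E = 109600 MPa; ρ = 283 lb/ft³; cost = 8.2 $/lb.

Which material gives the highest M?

borosilicate glass

After converting to SI:
  bronze: E = 113.0 GPa, ρ = 8890 kg/m³, cost = 9.480 $/kg
  borosilicate glass: E = 63.56 GPa, ρ = 2227 kg/m³, cost = 6.834 $/kg
  CFRP laminate: E = 114.2 GPa, ρ = 1600 kg/m³, cost = 81.57 $/kg
  nickel superalloy: E = 219.3 GPa, ρ = 8458 kg/m³, cost = 48.90 $/kg
  silicon carbide: E = 432.3 GPa, ρ = 3200 kg/m³, cost = 39.00 $/kg
  copper: E = 128.4 GPa, ρ = 8942 kg/m³, cost = 6.393 $/kg
  commercially pure titanium: E = 109.6 GPa, ρ = 4533 kg/m³, cost = 18.08 $/kg
  borosilicate glass: M = 4.18 MN·m per $
  silicon carbide: M = 3.46 MN·m per $
  copper: M = 2.25 MN·m per $
  bronze: M = 1.34 MN·m per $
  commercially pure titanium: M = 1.34 MN·m per $
  CFRP laminate: M = 0.875 MN·m per $
  nickel superalloy: M = 0.530 MN·m per $
Borosilicate glass has the largest M.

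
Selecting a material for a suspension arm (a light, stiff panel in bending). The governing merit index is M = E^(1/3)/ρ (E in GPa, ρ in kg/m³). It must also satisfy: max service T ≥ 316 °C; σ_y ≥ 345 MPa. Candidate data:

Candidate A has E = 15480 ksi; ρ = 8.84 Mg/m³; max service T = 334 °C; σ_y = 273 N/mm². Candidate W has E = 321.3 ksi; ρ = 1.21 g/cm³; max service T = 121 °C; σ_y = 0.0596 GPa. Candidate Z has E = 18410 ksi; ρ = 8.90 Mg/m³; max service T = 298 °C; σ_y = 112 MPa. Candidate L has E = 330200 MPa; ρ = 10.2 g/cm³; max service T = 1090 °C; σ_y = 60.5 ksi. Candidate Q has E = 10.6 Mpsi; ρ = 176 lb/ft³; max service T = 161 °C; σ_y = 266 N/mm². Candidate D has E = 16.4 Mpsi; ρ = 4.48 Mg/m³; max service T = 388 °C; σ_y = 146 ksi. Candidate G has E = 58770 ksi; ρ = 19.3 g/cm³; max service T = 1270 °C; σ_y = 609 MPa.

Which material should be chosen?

candidate D

Screen on constraints: max service T ≥ 316 °C; σ_y ≥ 345 MPa. Survivors: candidate L, candidate D, candidate G.
In SI units:
  candidate L: E = 330.2 GPa, ρ = 10200 kg/m³
  candidate D: E = 113.1 GPa, ρ = 4480 kg/m³
  candidate G: E = 405.2 GPa, ρ = 19300 kg/m³
  candidate D: M = 1.08×10⁻³
  candidate L: M = 0.678×10⁻³
  candidate G: M = 0.383×10⁻³
The maximum is for candidate D.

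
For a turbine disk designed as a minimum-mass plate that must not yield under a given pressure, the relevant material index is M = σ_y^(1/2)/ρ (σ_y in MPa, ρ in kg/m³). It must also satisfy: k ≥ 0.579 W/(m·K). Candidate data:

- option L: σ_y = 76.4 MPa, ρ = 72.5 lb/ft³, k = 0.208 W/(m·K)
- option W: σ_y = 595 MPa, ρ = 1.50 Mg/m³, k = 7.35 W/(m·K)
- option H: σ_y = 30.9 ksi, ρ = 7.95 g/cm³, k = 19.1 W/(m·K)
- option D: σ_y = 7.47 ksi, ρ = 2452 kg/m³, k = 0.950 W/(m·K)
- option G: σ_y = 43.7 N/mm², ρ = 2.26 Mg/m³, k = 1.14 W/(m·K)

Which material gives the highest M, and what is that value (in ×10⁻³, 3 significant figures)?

Screen on constraints: k ≥ 0.579 W/(m·K). Survivors: option W, option H, option D, option G.
Convert each candidate to consistent units, then evaluate M:
  option W: σ_y = 595.0 MPa, ρ = 1500 kg/m³
  option H: σ_y = 213.0 MPa, ρ = 7950 kg/m³
  option D: σ_y = 51.50 MPa, ρ = 2452 kg/m³
  option G: σ_y = 43.70 MPa, ρ = 2260 kg/m³
  option W: M = 16.3×10⁻³
  option D: M = 2.93×10⁻³
  option G: M = 2.93×10⁻³
  option H: M = 1.84×10⁻³
Option W has the largest M.

option W, M = 16.3×10⁻³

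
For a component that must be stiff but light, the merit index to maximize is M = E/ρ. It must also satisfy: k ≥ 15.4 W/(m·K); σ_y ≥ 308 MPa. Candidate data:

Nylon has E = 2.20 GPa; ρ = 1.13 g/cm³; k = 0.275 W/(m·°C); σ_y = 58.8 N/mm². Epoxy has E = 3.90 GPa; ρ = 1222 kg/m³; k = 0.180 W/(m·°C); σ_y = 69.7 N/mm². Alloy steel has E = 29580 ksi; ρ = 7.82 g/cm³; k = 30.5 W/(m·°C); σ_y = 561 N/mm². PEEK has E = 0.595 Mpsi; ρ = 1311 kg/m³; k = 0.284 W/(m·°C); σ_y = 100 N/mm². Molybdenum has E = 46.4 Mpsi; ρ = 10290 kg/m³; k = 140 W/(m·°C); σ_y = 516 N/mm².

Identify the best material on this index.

Screen on constraints: k ≥ 15.4 W/(m·K); σ_y ≥ 308 MPa. Survivors: alloy steel, molybdenum.
In SI units:
  alloy steel: E = 203.9 GPa, ρ = 7820 kg/m³
  molybdenum: E = 319.9 GPa, ρ = 10290 kg/m³
  molybdenum: M = 31.1 MN·m/kg
  alloy steel: M = 26.1 MN·m/kg
Molybdenum has the largest M.

molybdenum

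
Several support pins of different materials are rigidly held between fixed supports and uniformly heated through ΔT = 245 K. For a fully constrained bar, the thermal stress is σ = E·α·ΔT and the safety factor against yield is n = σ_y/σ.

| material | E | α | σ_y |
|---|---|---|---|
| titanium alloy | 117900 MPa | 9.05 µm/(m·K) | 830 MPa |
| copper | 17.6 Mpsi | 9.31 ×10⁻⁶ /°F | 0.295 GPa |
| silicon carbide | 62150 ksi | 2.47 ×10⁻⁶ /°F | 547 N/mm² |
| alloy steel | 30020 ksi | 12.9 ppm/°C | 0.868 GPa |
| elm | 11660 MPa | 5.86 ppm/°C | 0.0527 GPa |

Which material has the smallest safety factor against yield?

Converting E to GPa, α to ×10⁻⁶/K, σ_y to MPa, then σ and n for each:
  titanium alloy: E = 117.9, α = 9.05, σ_y = 830.0 → σ = 261 MPa, n = 3.18
  copper: E = 121.3, α = 16.8, σ_y = 295.0 → σ = 498 MPa, n = 0.592
  silicon carbide: E = 428.5, α = 4.45, σ_y = 547.0 → σ = 467 MPa, n = 1.17
  alloy steel: E = 207.0, α = 12.9, σ_y = 868.0 → σ = 654 MPa, n = 1.33
  elm: E = 11.66, α = 5.86, σ_y = 52.70 → σ = 16.7 MPa, n = 3.15
Smallest n: copper with n = 0.592.

copper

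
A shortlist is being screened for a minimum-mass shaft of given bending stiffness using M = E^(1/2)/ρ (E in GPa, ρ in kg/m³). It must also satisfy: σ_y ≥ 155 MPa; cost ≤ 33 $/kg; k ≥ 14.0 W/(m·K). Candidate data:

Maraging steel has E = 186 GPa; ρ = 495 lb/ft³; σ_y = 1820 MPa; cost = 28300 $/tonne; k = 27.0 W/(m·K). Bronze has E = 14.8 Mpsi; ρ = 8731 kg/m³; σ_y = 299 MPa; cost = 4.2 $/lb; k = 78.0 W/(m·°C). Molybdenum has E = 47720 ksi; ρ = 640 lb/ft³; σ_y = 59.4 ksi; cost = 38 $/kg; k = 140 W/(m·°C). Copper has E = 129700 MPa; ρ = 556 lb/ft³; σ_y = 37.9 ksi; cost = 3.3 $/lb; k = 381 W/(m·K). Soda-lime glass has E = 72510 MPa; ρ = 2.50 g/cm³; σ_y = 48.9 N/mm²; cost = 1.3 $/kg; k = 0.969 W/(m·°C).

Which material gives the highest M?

maraging steel

Screen on constraints: σ_y ≥ 155 MPa; cost ≤ 33 $/kg; k ≥ 14.0 W/(m·K). Survivors: maraging steel, bronze, copper.
Putting every candidate on a common basis:
  maraging steel: E = 186.0 GPa, ρ = 7929 kg/m³
  bronze: E = 102.0 GPa, ρ = 8731 kg/m³
  copper: E = 129.7 GPa, ρ = 8906 kg/m³
  maraging steel: M = 1.72×10⁻³
  copper: M = 1.28×10⁻³
  bronze: M = 1.16×10⁻³
Maraging steel ranks first.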